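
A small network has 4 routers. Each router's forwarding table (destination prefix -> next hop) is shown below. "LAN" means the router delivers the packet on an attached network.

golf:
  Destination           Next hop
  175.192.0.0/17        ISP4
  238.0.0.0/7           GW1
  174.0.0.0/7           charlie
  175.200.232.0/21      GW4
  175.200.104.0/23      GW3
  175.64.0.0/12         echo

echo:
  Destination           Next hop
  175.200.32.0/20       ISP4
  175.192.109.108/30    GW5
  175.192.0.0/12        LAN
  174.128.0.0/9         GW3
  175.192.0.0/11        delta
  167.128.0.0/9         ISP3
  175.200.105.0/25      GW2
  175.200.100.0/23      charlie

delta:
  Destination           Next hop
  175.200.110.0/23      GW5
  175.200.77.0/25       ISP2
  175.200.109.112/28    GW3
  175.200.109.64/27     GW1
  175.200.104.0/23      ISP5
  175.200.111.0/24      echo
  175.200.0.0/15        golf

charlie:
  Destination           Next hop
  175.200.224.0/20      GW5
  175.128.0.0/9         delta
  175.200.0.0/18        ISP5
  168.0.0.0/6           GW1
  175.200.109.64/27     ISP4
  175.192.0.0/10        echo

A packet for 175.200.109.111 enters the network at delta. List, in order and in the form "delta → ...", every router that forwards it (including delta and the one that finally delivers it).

At delta: longest match for 175.200.109.111 is 175.200.0.0/15 -> golf
At golf: longest match for 175.200.109.111 is 174.0.0.0/7 -> charlie
At charlie: longest match for 175.200.109.111 is 175.192.0.0/10 -> echo
At echo: longest match for 175.200.109.111 is 175.192.0.0/12 -> LAN

delta → golf → charlie → echo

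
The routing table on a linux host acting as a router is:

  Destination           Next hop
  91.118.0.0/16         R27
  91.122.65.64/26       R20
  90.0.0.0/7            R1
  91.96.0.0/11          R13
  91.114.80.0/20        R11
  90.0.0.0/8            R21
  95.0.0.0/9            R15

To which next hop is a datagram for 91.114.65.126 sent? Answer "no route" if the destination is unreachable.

R13

Routes whose prefix contains 91.114.65.126:
  90.0.0.0/7 (90.0.0.0 - 91.255.255.255) -> R1
  91.96.0.0/11 (91.96.0.0 - 91.127.255.255) -> R13
More-specific entries that do NOT match:
  91.122.65.64/26 (91.122.65.64 - 91.122.65.127) does not contain 91.114.65.126
  91.114.80.0/20 (91.114.80.0 - 91.114.95.255) does not contain 91.114.65.126
  91.118.0.0/16 (91.118.0.0 - 91.118.255.255) does not contain 91.114.65.126
Longest matching prefix is /11 -> next hop R13.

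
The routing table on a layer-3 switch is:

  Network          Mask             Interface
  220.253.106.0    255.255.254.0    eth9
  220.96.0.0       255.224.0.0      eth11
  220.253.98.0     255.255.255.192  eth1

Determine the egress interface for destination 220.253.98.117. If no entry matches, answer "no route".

No entry's prefix contains 220.253.98.117; there is no default route.

no route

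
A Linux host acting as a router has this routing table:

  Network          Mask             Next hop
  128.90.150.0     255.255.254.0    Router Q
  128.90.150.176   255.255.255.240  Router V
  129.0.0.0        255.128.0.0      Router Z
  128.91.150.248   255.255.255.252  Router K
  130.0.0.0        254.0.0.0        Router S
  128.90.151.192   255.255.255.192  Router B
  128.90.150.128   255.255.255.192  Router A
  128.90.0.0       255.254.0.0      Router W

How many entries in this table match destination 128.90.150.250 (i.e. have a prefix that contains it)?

2

Prefixes containing 128.90.150.250:
  128.90.0.0/15 (128.90.0.0 - 128.91.255.255)
  128.90.150.0/23 (128.90.150.0 - 128.90.151.255)
Total matching entries: 2.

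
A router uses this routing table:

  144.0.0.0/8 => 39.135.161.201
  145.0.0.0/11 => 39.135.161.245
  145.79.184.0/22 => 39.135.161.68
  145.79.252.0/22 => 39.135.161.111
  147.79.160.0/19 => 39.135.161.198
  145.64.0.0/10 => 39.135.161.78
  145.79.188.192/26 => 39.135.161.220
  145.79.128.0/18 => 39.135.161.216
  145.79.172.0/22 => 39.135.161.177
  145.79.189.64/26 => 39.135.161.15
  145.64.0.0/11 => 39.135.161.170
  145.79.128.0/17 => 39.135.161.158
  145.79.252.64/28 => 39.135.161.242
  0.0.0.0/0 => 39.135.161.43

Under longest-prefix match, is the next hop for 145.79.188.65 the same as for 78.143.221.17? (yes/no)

145.79.188.65: longest match 145.79.128.0/18 -> 39.135.161.216
78.143.221.17: longest match 0.0.0.0/0 -> 39.135.161.43

no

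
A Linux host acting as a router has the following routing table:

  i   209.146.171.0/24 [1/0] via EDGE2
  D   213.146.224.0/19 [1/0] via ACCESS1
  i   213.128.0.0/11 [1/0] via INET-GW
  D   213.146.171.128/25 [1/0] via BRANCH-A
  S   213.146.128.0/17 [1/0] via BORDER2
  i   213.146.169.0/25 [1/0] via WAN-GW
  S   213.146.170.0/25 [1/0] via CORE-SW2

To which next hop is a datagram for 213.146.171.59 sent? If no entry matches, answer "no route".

Routes whose prefix contains 213.146.171.59:
  213.128.0.0/11 (213.128.0.0 - 213.159.255.255) -> INET-GW
  213.146.128.0/17 (213.146.128.0 - 213.146.255.255) -> BORDER2
More-specific entries that do NOT match:
  213.146.171.128/25 (213.146.171.128 - 213.146.171.255) does not contain 213.146.171.59
  213.146.169.0/25 (213.146.169.0 - 213.146.169.127) does not contain 213.146.171.59
  213.146.170.0/25 (213.146.170.0 - 213.146.170.127) does not contain 213.146.171.59
  209.146.171.0/24 (209.146.171.0 - 209.146.171.255) does not contain 213.146.171.59
  213.146.224.0/19 (213.146.224.0 - 213.146.255.255) does not contain 213.146.171.59
Longest matching prefix is /17 -> next hop BORDER2.

BORDER2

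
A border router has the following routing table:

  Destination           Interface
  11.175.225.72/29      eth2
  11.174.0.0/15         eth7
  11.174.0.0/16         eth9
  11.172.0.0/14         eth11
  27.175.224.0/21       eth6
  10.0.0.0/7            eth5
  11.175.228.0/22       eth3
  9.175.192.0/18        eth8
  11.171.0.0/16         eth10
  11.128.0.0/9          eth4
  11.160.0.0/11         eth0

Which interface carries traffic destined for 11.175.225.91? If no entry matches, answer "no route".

Routes whose prefix contains 11.175.225.91:
  10.0.0.0/7 (10.0.0.0 - 11.255.255.255) -> eth5
  11.128.0.0/9 (11.128.0.0 - 11.255.255.255) -> eth4
  11.160.0.0/11 (11.160.0.0 - 11.191.255.255) -> eth0
  11.172.0.0/14 (11.172.0.0 - 11.175.255.255) -> eth11
  11.174.0.0/15 (11.174.0.0 - 11.175.255.255) -> eth7
More-specific entries that do NOT match:
  11.175.225.72/29 (11.175.225.72 - 11.175.225.79) does not contain 11.175.225.91
  11.175.228.0/22 (11.175.228.0 - 11.175.231.255) does not contain 11.175.225.91
  27.175.224.0/21 (27.175.224.0 - 27.175.231.255) does not contain 11.175.225.91
  9.175.192.0/18 (9.175.192.0 - 9.175.255.255) does not contain 11.175.225.91
  11.174.0.0/16 (11.174.0.0 - 11.174.255.255) does not contain 11.175.225.91
  11.171.0.0/16 (11.171.0.0 - 11.171.255.255) does not contain 11.175.225.91
Longest matching prefix is /15 -> interface eth7.

eth7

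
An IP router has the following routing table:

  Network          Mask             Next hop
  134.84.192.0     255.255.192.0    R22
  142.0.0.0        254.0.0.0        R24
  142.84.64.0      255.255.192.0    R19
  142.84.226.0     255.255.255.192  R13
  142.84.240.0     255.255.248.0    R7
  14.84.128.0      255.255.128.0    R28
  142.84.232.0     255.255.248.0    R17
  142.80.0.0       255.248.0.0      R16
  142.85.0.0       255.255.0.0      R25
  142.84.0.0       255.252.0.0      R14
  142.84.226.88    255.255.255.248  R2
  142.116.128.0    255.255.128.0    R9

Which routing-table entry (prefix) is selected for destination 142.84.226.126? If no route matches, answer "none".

142.84.0.0/14

Entries matching 142.84.226.126:
  142.0.0.0/7 (142.0.0.0 - 143.255.255.255)
  142.80.0.0/13 (142.80.0.0 - 142.87.255.255)
  142.84.0.0/14 (142.84.0.0 - 142.87.255.255)
Most specific is 142.84.0.0/14.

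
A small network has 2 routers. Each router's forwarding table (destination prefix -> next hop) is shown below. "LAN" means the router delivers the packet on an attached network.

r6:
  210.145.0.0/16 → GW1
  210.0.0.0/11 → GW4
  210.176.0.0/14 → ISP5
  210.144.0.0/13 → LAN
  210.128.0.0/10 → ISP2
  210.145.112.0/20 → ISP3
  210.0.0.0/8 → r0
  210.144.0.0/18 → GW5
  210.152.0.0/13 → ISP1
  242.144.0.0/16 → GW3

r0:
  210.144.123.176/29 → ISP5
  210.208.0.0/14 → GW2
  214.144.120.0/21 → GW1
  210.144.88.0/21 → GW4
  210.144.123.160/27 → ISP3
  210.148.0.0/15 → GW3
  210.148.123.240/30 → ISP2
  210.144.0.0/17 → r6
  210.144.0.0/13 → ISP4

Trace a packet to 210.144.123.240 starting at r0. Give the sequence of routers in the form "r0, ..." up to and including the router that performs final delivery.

r0, r6

At r0: longest match for 210.144.123.240 is 210.144.0.0/17 -> r6
At r6: longest match for 210.144.123.240 is 210.144.0.0/13 -> LAN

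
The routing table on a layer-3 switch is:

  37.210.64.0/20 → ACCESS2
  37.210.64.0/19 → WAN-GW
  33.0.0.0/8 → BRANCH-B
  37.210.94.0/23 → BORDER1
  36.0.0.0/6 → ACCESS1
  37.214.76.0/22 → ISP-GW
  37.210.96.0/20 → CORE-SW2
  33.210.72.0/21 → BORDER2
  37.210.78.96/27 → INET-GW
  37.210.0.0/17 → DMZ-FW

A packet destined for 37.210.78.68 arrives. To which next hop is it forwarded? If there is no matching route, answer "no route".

Routes whose prefix contains 37.210.78.68:
  36.0.0.0/6 (36.0.0.0 - 39.255.255.255) -> ACCESS1
  37.210.0.0/17 (37.210.0.0 - 37.210.127.255) -> DMZ-FW
  37.210.64.0/19 (37.210.64.0 - 37.210.95.255) -> WAN-GW
  37.210.64.0/20 (37.210.64.0 - 37.210.79.255) -> ACCESS2
More-specific entries that do NOT match:
  37.210.78.96/27 (37.210.78.96 - 37.210.78.127) does not contain 37.210.78.68
  37.210.94.0/23 (37.210.94.0 - 37.210.95.255) does not contain 37.210.78.68
  37.214.76.0/22 (37.214.76.0 - 37.214.79.255) does not contain 37.210.78.68
  33.210.72.0/21 (33.210.72.0 - 33.210.79.255) does not contain 37.210.78.68
Longest matching prefix is /20 -> next hop ACCESS2.

ACCESS2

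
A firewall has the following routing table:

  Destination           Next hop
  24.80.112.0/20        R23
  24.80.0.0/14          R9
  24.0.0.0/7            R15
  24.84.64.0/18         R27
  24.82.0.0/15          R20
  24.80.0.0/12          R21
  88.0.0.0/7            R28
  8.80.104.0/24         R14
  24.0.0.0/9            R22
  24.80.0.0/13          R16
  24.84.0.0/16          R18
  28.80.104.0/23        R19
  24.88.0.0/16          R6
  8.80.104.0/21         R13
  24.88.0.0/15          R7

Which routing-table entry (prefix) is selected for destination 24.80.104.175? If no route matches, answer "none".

Entries matching 24.80.104.175:
  24.0.0.0/7 (24.0.0.0 - 25.255.255.255)
  24.0.0.0/9 (24.0.0.0 - 24.127.255.255)
  24.80.0.0/12 (24.80.0.0 - 24.95.255.255)
  24.80.0.0/13 (24.80.0.0 - 24.87.255.255)
  24.80.0.0/14 (24.80.0.0 - 24.83.255.255)
Most specific is 24.80.0.0/14.

24.80.0.0/14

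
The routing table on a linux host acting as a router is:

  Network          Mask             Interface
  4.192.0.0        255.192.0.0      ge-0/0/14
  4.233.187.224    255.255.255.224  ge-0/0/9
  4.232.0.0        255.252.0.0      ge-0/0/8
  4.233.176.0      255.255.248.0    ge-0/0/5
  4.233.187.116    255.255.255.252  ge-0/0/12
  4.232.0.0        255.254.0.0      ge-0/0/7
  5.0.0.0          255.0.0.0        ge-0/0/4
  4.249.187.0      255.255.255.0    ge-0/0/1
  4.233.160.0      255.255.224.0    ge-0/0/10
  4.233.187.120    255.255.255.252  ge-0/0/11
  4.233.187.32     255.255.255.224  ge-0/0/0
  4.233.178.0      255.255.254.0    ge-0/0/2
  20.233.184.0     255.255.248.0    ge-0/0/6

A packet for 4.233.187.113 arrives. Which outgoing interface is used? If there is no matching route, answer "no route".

Routes whose prefix contains 4.233.187.113:
  4.192.0.0/10 (4.192.0.0 - 4.255.255.255) -> ge-0/0/14
  4.232.0.0/14 (4.232.0.0 - 4.235.255.255) -> ge-0/0/8
  4.232.0.0/15 (4.232.0.0 - 4.233.255.255) -> ge-0/0/7
  4.233.160.0/19 (4.233.160.0 - 4.233.191.255) -> ge-0/0/10
More-specific entries that do NOT match:
  4.233.187.116/30 (4.233.187.116 - 4.233.187.119) does not contain 4.233.187.113
  4.233.187.120/30 (4.233.187.120 - 4.233.187.123) does not contain 4.233.187.113
  4.233.187.224/27 (4.233.187.224 - 4.233.187.255) does not contain 4.233.187.113
  4.233.187.32/27 (4.233.187.32 - 4.233.187.63) does not contain 4.233.187.113
  4.249.187.0/24 (4.249.187.0 - 4.249.187.255) does not contain 4.233.187.113
  4.233.178.0/23 (4.233.178.0 - 4.233.179.255) does not contain 4.233.187.113
  4.233.176.0/21 (4.233.176.0 - 4.233.183.255) does not contain 4.233.187.113
  20.233.184.0/21 (20.233.184.0 - 20.233.191.255) does not contain 4.233.187.113
Longest matching prefix is /19 -> interface ge-0/0/10.

ge-0/0/10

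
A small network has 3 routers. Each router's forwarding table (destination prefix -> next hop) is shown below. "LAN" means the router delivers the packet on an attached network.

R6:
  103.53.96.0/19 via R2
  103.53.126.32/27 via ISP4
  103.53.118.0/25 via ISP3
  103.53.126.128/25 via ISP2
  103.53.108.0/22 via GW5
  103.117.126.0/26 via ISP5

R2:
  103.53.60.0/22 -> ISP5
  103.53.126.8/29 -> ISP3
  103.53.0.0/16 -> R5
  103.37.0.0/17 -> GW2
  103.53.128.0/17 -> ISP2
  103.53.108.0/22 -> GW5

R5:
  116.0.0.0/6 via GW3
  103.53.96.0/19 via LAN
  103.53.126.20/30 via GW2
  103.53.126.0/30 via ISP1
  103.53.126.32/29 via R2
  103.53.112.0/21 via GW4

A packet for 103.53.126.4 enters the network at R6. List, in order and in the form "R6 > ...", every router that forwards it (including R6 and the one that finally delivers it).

R6 > R2 > R5

At R6: longest match for 103.53.126.4 is 103.53.96.0/19 -> R2
At R2: longest match for 103.53.126.4 is 103.53.0.0/16 -> R5
At R5: longest match for 103.53.126.4 is 103.53.96.0/19 -> LAN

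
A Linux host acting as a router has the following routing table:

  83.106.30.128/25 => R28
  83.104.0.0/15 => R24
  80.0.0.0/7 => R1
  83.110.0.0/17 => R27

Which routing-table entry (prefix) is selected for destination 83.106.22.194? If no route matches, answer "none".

none

83.106.22.194 is outside every listed prefix and there is no default route.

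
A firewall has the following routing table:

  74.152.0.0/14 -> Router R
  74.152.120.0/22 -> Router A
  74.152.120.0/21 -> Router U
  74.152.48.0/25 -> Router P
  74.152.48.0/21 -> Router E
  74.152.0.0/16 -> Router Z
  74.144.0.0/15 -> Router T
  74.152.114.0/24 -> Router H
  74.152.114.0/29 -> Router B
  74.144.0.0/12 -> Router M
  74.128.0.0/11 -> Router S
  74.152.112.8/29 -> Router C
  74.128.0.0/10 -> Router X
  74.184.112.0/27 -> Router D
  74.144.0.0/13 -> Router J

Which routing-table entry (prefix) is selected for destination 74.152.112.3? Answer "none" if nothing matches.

74.152.0.0/16

Entries matching 74.152.112.3:
  74.128.0.0/10 (74.128.0.0 - 74.191.255.255)
  74.128.0.0/11 (74.128.0.0 - 74.159.255.255)
  74.144.0.0/12 (74.144.0.0 - 74.159.255.255)
  74.152.0.0/14 (74.152.0.0 - 74.155.255.255)
  74.152.0.0/16 (74.152.0.0 - 74.152.255.255)
Most specific is 74.152.0.0/16.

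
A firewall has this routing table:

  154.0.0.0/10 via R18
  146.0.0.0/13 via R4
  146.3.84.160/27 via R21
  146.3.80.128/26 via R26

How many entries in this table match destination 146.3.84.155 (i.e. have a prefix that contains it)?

Prefixes containing 146.3.84.155:
  146.0.0.0/13 (146.0.0.0 - 146.7.255.255)
Total matching entries: 1.

1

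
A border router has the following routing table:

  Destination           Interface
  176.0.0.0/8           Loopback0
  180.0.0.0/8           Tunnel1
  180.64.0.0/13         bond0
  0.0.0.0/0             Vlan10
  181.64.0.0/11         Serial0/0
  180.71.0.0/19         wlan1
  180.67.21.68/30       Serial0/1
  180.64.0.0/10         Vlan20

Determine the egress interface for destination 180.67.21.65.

Routes whose prefix contains 180.67.21.65:
  0.0.0.0/0 (default, matches everything) -> Vlan10
  180.0.0.0/8 (180.0.0.0 - 180.255.255.255) -> Tunnel1
  180.64.0.0/10 (180.64.0.0 - 180.127.255.255) -> Vlan20
  180.64.0.0/13 (180.64.0.0 - 180.71.255.255) -> bond0
More-specific entries that do NOT match:
  180.67.21.68/30 (180.67.21.68 - 180.67.21.71) does not contain 180.67.21.65
  180.71.0.0/19 (180.71.0.0 - 180.71.31.255) does not contain 180.67.21.65
Longest matching prefix is /13 -> interface bond0.

bond0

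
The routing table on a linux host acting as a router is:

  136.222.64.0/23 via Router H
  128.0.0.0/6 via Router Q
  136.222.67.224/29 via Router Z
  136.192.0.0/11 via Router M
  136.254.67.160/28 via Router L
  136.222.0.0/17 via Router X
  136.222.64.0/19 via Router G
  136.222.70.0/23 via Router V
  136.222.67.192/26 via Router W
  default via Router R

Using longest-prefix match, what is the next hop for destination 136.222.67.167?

Router G

Routes whose prefix contains 136.222.67.167:
  0.0.0.0/0 (default, matches everything) -> Router R
  136.192.0.0/11 (136.192.0.0 - 136.223.255.255) -> Router M
  136.222.0.0/17 (136.222.0.0 - 136.222.127.255) -> Router X
  136.222.64.0/19 (136.222.64.0 - 136.222.95.255) -> Router G
More-specific entries that do NOT match:
  136.222.67.224/29 (136.222.67.224 - 136.222.67.231) does not contain 136.222.67.167
  136.254.67.160/28 (136.254.67.160 - 136.254.67.175) does not contain 136.222.67.167
  136.222.67.192/26 (136.222.67.192 - 136.222.67.255) does not contain 136.222.67.167
  136.222.64.0/23 (136.222.64.0 - 136.222.65.255) does not contain 136.222.67.167
  136.222.70.0/23 (136.222.70.0 - 136.222.71.255) does not contain 136.222.67.167
Longest matching prefix is /19 -> next hop Router G.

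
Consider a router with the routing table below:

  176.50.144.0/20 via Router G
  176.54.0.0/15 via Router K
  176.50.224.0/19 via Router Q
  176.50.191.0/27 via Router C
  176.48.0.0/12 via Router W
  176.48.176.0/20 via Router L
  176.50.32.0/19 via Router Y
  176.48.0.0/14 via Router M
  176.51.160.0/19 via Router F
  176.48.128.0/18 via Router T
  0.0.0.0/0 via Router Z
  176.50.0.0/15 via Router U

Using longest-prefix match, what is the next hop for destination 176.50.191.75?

Routes whose prefix contains 176.50.191.75:
  0.0.0.0/0 (default, matches everything) -> Router Z
  176.48.0.0/12 (176.48.0.0 - 176.63.255.255) -> Router W
  176.48.0.0/14 (176.48.0.0 - 176.51.255.255) -> Router M
  176.50.0.0/15 (176.50.0.0 - 176.51.255.255) -> Router U
More-specific entries that do NOT match:
  176.50.191.0/27 (176.50.191.0 - 176.50.191.31) does not contain 176.50.191.75
  176.50.144.0/20 (176.50.144.0 - 176.50.159.255) does not contain 176.50.191.75
  176.48.176.0/20 (176.48.176.0 - 176.48.191.255) does not contain 176.50.191.75
  176.50.224.0/19 (176.50.224.0 - 176.50.255.255) does not contain 176.50.191.75
  176.50.32.0/19 (176.50.32.0 - 176.50.63.255) does not contain 176.50.191.75
  176.51.160.0/19 (176.51.160.0 - 176.51.191.255) does not contain 176.50.191.75
  176.48.128.0/18 (176.48.128.0 - 176.48.191.255) does not contain 176.50.191.75
Longest matching prefix is /15 -> next hop Router U.

Router U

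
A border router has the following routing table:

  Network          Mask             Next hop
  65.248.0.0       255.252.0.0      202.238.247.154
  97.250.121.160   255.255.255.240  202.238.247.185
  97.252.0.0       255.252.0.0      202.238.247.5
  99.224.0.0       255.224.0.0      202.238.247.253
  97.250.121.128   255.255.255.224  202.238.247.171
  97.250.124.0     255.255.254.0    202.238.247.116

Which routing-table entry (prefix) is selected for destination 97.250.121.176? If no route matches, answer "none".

97.250.121.176 is outside every listed prefix and there is no default route.

none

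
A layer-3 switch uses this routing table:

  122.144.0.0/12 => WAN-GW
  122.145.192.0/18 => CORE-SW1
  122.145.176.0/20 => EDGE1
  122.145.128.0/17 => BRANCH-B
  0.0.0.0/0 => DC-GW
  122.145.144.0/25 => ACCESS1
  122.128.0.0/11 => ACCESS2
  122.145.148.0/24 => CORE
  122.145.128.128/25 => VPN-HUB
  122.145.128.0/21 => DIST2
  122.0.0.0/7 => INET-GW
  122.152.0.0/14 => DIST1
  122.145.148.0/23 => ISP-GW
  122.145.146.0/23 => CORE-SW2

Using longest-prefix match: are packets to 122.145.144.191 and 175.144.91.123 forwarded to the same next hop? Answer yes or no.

122.145.144.191: longest match 122.145.128.0/17 -> BRANCH-B
175.144.91.123: longest match 0.0.0.0/0 -> DC-GW

no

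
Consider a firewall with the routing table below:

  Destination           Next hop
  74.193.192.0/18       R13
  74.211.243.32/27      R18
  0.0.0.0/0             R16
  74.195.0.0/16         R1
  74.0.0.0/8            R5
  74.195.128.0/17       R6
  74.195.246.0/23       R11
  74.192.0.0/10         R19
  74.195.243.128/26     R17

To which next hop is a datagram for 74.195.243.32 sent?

Routes whose prefix contains 74.195.243.32:
  0.0.0.0/0 (default, matches everything) -> R16
  74.0.0.0/8 (74.0.0.0 - 74.255.255.255) -> R5
  74.192.0.0/10 (74.192.0.0 - 74.255.255.255) -> R19
  74.195.0.0/16 (74.195.0.0 - 74.195.255.255) -> R1
  74.195.128.0/17 (74.195.128.0 - 74.195.255.255) -> R6
More-specific entries that do NOT match:
  74.211.243.32/27 (74.211.243.32 - 74.211.243.63) does not contain 74.195.243.32
  74.195.243.128/26 (74.195.243.128 - 74.195.243.191) does not contain 74.195.243.32
  74.195.246.0/23 (74.195.246.0 - 74.195.247.255) does not contain 74.195.243.32
  74.193.192.0/18 (74.193.192.0 - 74.193.255.255) does not contain 74.195.243.32
Longest matching prefix is /17 -> next hop R6.

R6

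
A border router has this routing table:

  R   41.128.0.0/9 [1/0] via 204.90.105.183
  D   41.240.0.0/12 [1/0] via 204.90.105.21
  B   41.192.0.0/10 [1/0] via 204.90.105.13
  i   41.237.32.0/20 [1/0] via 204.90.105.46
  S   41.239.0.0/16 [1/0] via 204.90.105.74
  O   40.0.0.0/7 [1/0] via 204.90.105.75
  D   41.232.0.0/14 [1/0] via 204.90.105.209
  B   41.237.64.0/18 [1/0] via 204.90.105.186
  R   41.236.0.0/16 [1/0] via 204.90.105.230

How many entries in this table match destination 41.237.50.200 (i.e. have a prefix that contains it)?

3

Prefixes containing 41.237.50.200:
  40.0.0.0/7 (40.0.0.0 - 41.255.255.255)
  41.128.0.0/9 (41.128.0.0 - 41.255.255.255)
  41.192.0.0/10 (41.192.0.0 - 41.255.255.255)
Total matching entries: 3.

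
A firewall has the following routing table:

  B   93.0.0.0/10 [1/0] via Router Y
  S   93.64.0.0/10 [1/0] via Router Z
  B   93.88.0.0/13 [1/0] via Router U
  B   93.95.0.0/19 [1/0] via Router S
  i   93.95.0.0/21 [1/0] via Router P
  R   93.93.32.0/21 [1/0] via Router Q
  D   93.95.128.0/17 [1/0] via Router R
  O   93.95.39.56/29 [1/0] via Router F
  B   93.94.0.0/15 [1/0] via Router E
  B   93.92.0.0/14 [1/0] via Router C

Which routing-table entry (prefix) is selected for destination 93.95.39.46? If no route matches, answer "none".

Entries matching 93.95.39.46:
  93.64.0.0/10 (93.64.0.0 - 93.127.255.255)
  93.88.0.0/13 (93.88.0.0 - 93.95.255.255)
  93.92.0.0/14 (93.92.0.0 - 93.95.255.255)
  93.94.0.0/15 (93.94.0.0 - 93.95.255.255)
Most specific is 93.94.0.0/15.

93.94.0.0/15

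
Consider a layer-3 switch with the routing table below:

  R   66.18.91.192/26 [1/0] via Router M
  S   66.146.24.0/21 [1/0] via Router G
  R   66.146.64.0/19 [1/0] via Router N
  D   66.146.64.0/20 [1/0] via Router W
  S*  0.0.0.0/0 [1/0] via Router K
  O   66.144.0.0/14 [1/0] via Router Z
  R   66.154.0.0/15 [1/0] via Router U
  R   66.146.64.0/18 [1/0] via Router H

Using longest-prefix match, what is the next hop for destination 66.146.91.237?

Router N

Routes whose prefix contains 66.146.91.237:
  0.0.0.0/0 (default, matches everything) -> Router K
  66.144.0.0/14 (66.144.0.0 - 66.147.255.255) -> Router Z
  66.146.64.0/18 (66.146.64.0 - 66.146.127.255) -> Router H
  66.146.64.0/19 (66.146.64.0 - 66.146.95.255) -> Router N
More-specific entries that do NOT match:
  66.18.91.192/26 (66.18.91.192 - 66.18.91.255) does not contain 66.146.91.237
  66.146.24.0/21 (66.146.24.0 - 66.146.31.255) does not contain 66.146.91.237
  66.146.64.0/20 (66.146.64.0 - 66.146.79.255) does not contain 66.146.91.237
Longest matching prefix is /19 -> next hop Router N.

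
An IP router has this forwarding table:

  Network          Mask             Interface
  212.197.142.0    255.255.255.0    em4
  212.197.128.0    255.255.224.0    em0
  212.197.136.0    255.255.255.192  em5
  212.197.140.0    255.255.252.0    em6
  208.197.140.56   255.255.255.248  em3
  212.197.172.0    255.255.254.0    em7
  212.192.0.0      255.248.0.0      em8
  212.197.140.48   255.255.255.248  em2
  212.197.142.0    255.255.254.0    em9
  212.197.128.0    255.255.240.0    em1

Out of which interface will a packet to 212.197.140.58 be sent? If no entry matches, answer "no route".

Routes whose prefix contains 212.197.140.58:
  212.192.0.0/13 (212.192.0.0 - 212.199.255.255) -> em8
  212.197.128.0/19 (212.197.128.0 - 212.197.159.255) -> em0
  212.197.128.0/20 (212.197.128.0 - 212.197.143.255) -> em1
  212.197.140.0/22 (212.197.140.0 - 212.197.143.255) -> em6
More-specific entries that do NOT match:
  208.197.140.56/29 (208.197.140.56 - 208.197.140.63) does not contain 212.197.140.58
  212.197.140.48/29 (212.197.140.48 - 212.197.140.55) does not contain 212.197.140.58
  212.197.136.0/26 (212.197.136.0 - 212.197.136.63) does not contain 212.197.140.58
  212.197.142.0/24 (212.197.142.0 - 212.197.142.255) does not contain 212.197.140.58
  212.197.172.0/23 (212.197.172.0 - 212.197.173.255) does not contain 212.197.140.58
  212.197.142.0/23 (212.197.142.0 - 212.197.143.255) does not contain 212.197.140.58
Longest matching prefix is /22 -> interface em6.

em6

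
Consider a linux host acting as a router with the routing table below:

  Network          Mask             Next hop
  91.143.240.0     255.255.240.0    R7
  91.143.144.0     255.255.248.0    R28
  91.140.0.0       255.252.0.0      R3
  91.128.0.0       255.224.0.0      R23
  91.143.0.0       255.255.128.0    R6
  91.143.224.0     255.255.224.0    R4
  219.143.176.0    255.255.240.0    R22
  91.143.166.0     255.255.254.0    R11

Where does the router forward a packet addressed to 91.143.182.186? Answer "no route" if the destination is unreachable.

R3

Routes whose prefix contains 91.143.182.186:
  91.128.0.0/11 (91.128.0.0 - 91.159.255.255) -> R23
  91.140.0.0/14 (91.140.0.0 - 91.143.255.255) -> R3
More-specific entries that do NOT match:
  91.143.166.0/23 (91.143.166.0 - 91.143.167.255) does not contain 91.143.182.186
  91.143.144.0/21 (91.143.144.0 - 91.143.151.255) does not contain 91.143.182.186
  91.143.240.0/20 (91.143.240.0 - 91.143.255.255) does not contain 91.143.182.186
  219.143.176.0/20 (219.143.176.0 - 219.143.191.255) does not contain 91.143.182.186
  91.143.224.0/19 (91.143.224.0 - 91.143.255.255) does not contain 91.143.182.186
  91.143.0.0/17 (91.143.0.0 - 91.143.127.255) does not contain 91.143.182.186
Longest matching prefix is /14 -> next hop R3.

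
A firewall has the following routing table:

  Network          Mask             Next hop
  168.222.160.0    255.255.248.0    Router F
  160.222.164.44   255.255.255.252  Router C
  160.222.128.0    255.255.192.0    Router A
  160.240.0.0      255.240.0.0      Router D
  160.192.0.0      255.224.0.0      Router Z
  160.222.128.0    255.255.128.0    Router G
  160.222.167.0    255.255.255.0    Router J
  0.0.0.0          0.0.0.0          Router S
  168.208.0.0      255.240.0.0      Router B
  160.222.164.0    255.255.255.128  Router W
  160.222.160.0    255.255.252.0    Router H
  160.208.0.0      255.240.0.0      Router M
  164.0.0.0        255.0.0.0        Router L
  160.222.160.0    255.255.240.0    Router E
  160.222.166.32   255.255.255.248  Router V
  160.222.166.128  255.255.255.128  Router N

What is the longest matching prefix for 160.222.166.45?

Entries matching 160.222.166.45:
  0.0.0.0/0 (default, matches everything)
  160.192.0.0/11 (160.192.0.0 - 160.223.255.255)
  160.208.0.0/12 (160.208.0.0 - 160.223.255.255)
  160.222.128.0/17 (160.222.128.0 - 160.222.255.255)
  160.222.128.0/18 (160.222.128.0 - 160.222.191.255)
  160.222.160.0/20 (160.222.160.0 - 160.222.175.255)
Most specific is 160.222.160.0/20.

160.222.160.0/20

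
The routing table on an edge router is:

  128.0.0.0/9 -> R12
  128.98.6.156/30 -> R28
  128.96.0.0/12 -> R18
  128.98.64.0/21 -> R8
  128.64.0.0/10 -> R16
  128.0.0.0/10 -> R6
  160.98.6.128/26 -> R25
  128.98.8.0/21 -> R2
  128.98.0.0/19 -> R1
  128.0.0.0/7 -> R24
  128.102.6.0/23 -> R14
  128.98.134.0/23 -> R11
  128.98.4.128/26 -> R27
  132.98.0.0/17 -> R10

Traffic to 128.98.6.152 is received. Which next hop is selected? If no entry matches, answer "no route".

Routes whose prefix contains 128.98.6.152:
  128.0.0.0/7 (128.0.0.0 - 129.255.255.255) -> R24
  128.0.0.0/9 (128.0.0.0 - 128.127.255.255) -> R12
  128.64.0.0/10 (128.64.0.0 - 128.127.255.255) -> R16
  128.96.0.0/12 (128.96.0.0 - 128.111.255.255) -> R18
  128.98.0.0/19 (128.98.0.0 - 128.98.31.255) -> R1
More-specific entries that do NOT match:
  128.98.6.156/30 (128.98.6.156 - 128.98.6.159) does not contain 128.98.6.152
  160.98.6.128/26 (160.98.6.128 - 160.98.6.191) does not contain 128.98.6.152
  128.98.4.128/26 (128.98.4.128 - 128.98.4.191) does not contain 128.98.6.152
  128.102.6.0/23 (128.102.6.0 - 128.102.7.255) does not contain 128.98.6.152
  128.98.134.0/23 (128.98.134.0 - 128.98.135.255) does not contain 128.98.6.152
  128.98.64.0/21 (128.98.64.0 - 128.98.71.255) does not contain 128.98.6.152
  128.98.8.0/21 (128.98.8.0 - 128.98.15.255) does not contain 128.98.6.152
Longest matching prefix is /19 -> next hop R1.

R1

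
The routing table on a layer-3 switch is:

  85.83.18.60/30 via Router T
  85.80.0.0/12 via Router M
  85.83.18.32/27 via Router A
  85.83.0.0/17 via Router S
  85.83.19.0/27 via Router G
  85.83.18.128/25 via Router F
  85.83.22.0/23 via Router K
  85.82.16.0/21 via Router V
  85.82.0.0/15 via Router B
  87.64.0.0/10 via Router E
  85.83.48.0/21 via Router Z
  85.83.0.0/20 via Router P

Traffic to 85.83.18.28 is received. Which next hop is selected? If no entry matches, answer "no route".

Routes whose prefix contains 85.83.18.28:
  85.80.0.0/12 (85.80.0.0 - 85.95.255.255) -> Router M
  85.82.0.0/15 (85.82.0.0 - 85.83.255.255) -> Router B
  85.83.0.0/17 (85.83.0.0 - 85.83.127.255) -> Router S
More-specific entries that do NOT match:
  85.83.18.60/30 (85.83.18.60 - 85.83.18.63) does not contain 85.83.18.28
  85.83.18.32/27 (85.83.18.32 - 85.83.18.63) does not contain 85.83.18.28
  85.83.19.0/27 (85.83.19.0 - 85.83.19.31) does not contain 85.83.18.28
  85.83.18.128/25 (85.83.18.128 - 85.83.18.255) does not contain 85.83.18.28
  85.83.22.0/23 (85.83.22.0 - 85.83.23.255) does not contain 85.83.18.28
  85.82.16.0/21 (85.82.16.0 - 85.82.23.255) does not contain 85.83.18.28
  85.83.48.0/21 (85.83.48.0 - 85.83.55.255) does not contain 85.83.18.28
  85.83.0.0/20 (85.83.0.0 - 85.83.15.255) does not contain 85.83.18.28
Longest matching prefix is /17 -> next hop Router S.

Router S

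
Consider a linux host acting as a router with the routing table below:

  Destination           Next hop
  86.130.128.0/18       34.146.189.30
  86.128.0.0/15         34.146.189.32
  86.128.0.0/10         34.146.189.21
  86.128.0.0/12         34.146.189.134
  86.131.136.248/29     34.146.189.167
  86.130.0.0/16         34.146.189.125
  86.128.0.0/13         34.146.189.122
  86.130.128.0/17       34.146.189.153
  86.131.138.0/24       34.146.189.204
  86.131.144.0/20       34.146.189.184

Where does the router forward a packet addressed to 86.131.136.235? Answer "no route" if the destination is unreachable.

Routes whose prefix contains 86.131.136.235:
  86.128.0.0/10 (86.128.0.0 - 86.191.255.255) -> 34.146.189.21
  86.128.0.0/12 (86.128.0.0 - 86.143.255.255) -> 34.146.189.134
  86.128.0.0/13 (86.128.0.0 - 86.135.255.255) -> 34.146.189.122
More-specific entries that do NOT match:
  86.131.136.248/29 (86.131.136.248 - 86.131.136.255) does not contain 86.131.136.235
  86.131.138.0/24 (86.131.138.0 - 86.131.138.255) does not contain 86.131.136.235
  86.131.144.0/20 (86.131.144.0 - 86.131.159.255) does not contain 86.131.136.235
  86.130.128.0/18 (86.130.128.0 - 86.130.191.255) does not contain 86.131.136.235
  86.130.128.0/17 (86.130.128.0 - 86.130.255.255) does not contain 86.131.136.235
  86.130.0.0/16 (86.130.0.0 - 86.130.255.255) does not contain 86.131.136.235
  86.128.0.0/15 (86.128.0.0 - 86.129.255.255) does not contain 86.131.136.235
Longest matching prefix is /13 -> next hop 34.146.189.122.

34.146.189.122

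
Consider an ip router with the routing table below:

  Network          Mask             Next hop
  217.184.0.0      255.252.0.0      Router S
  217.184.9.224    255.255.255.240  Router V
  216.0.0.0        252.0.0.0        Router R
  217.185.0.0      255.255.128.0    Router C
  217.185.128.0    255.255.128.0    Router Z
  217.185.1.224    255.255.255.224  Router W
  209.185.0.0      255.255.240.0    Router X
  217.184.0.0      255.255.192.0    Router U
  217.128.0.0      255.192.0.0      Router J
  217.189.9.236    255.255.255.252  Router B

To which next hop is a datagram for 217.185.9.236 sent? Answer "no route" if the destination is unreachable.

Routes whose prefix contains 217.185.9.236:
  216.0.0.0/6 (216.0.0.0 - 219.255.255.255) -> Router R
  217.128.0.0/10 (217.128.0.0 - 217.191.255.255) -> Router J
  217.184.0.0/14 (217.184.0.0 - 217.187.255.255) -> Router S
  217.185.0.0/17 (217.185.0.0 - 217.185.127.255) -> Router C
More-specific entries that do NOT match:
  217.189.9.236/30 (217.189.9.236 - 217.189.9.239) does not contain 217.185.9.236
  217.184.9.224/28 (217.184.9.224 - 217.184.9.239) does not contain 217.185.9.236
  217.185.1.224/27 (217.185.1.224 - 217.185.1.255) does not contain 217.185.9.236
  209.185.0.0/20 (209.185.0.0 - 209.185.15.255) does not contain 217.185.9.236
  217.184.0.0/18 (217.184.0.0 - 217.184.63.255) does not contain 217.185.9.236
Longest matching prefix is /17 -> next hop Router C.

Router C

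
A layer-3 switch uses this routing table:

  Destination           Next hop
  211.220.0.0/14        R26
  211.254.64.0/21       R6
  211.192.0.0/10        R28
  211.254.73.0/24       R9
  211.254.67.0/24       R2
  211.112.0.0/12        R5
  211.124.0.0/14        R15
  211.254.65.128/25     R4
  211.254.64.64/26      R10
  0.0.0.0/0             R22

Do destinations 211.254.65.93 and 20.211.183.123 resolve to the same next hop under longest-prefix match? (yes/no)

no

211.254.65.93: longest match 211.254.64.0/21 -> R6
20.211.183.123: longest match 0.0.0.0/0 -> R22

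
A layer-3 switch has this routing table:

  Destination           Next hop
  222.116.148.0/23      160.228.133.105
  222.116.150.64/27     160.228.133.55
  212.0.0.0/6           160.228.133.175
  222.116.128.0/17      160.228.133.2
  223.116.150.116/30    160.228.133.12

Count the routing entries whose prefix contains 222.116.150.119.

1

Prefixes containing 222.116.150.119:
  222.116.128.0/17 (222.116.128.0 - 222.116.255.255)
Total matching entries: 1.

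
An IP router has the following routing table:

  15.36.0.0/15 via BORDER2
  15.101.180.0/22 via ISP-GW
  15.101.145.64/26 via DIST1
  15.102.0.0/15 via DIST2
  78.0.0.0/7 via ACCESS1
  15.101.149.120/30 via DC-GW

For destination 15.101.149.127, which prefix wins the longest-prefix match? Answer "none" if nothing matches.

none

15.101.149.127 is outside every listed prefix and there is no default route.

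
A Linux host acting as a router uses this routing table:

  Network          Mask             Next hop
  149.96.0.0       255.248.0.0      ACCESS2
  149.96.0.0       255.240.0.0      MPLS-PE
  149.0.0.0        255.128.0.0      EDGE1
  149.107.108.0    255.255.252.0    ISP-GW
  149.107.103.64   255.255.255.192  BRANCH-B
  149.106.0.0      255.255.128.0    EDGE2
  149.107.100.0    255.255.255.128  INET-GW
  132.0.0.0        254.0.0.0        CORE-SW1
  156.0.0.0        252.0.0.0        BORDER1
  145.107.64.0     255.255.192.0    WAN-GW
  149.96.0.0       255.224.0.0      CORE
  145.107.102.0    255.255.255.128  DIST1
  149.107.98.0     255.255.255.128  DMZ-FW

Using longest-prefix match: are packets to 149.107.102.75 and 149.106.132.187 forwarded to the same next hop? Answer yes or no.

yes

149.107.102.75: longest match 149.96.0.0/12 -> MPLS-PE
149.106.132.187: longest match 149.96.0.0/12 -> MPLS-PE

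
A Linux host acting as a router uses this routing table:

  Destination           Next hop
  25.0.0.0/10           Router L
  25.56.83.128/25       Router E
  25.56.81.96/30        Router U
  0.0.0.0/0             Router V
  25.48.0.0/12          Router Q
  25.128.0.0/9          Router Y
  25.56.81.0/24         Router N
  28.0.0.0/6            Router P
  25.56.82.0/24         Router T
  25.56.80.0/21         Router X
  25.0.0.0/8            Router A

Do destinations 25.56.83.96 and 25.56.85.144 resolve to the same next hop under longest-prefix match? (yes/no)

yes

25.56.83.96: longest match 25.56.80.0/21 -> Router X
25.56.85.144: longest match 25.56.80.0/21 -> Router X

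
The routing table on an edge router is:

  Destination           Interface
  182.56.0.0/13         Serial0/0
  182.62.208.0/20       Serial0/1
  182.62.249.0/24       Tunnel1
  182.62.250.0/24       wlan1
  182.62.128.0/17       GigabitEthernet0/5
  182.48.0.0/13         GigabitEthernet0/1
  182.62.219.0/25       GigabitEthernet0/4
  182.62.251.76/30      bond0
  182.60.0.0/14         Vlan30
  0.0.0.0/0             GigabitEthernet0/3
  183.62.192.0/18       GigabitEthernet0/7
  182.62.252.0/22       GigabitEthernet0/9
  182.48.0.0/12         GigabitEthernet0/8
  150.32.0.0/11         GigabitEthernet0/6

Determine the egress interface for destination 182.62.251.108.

GigabitEthernet0/5

Routes whose prefix contains 182.62.251.108:
  0.0.0.0/0 (default, matches everything) -> GigabitEthernet0/3
  182.48.0.0/12 (182.48.0.0 - 182.63.255.255) -> GigabitEthernet0/8
  182.56.0.0/13 (182.56.0.0 - 182.63.255.255) -> Serial0/0
  182.60.0.0/14 (182.60.0.0 - 182.63.255.255) -> Vlan30
  182.62.128.0/17 (182.62.128.0 - 182.62.255.255) -> GigabitEthernet0/5
More-specific entries that do NOT match:
  182.62.251.76/30 (182.62.251.76 - 182.62.251.79) does not contain 182.62.251.108
  182.62.219.0/25 (182.62.219.0 - 182.62.219.127) does not contain 182.62.251.108
  182.62.249.0/24 (182.62.249.0 - 182.62.249.255) does not contain 182.62.251.108
  182.62.250.0/24 (182.62.250.0 - 182.62.250.255) does not contain 182.62.251.108
  182.62.252.0/22 (182.62.252.0 - 182.62.255.255) does not contain 182.62.251.108
  182.62.208.0/20 (182.62.208.0 - 182.62.223.255) does not contain 182.62.251.108
  183.62.192.0/18 (183.62.192.0 - 183.62.255.255) does not contain 182.62.251.108
Longest matching prefix is /17 -> interface GigabitEthernet0/5.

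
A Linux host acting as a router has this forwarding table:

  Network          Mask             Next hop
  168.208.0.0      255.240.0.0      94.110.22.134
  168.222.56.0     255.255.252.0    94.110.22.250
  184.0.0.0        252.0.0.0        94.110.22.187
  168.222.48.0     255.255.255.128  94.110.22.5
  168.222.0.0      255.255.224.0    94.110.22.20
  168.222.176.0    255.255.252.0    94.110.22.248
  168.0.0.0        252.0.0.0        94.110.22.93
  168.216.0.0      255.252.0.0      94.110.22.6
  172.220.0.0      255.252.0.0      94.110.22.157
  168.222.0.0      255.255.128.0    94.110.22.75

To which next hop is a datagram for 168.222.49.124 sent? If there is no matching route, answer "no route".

Routes whose prefix contains 168.222.49.124:
  168.0.0.0/6 (168.0.0.0 - 171.255.255.255) -> 94.110.22.93
  168.208.0.0/12 (168.208.0.0 - 168.223.255.255) -> 94.110.22.134
  168.222.0.0/17 (168.222.0.0 - 168.222.127.255) -> 94.110.22.75
More-specific entries that do NOT match:
  168.222.48.0/25 (168.222.48.0 - 168.222.48.127) does not contain 168.222.49.124
  168.222.56.0/22 (168.222.56.0 - 168.222.59.255) does not contain 168.222.49.124
  168.222.176.0/22 (168.222.176.0 - 168.222.179.255) does not contain 168.222.49.124
  168.222.0.0/19 (168.222.0.0 - 168.222.31.255) does not contain 168.222.49.124
Longest matching prefix is /17 -> next hop 94.110.22.75.

94.110.22.75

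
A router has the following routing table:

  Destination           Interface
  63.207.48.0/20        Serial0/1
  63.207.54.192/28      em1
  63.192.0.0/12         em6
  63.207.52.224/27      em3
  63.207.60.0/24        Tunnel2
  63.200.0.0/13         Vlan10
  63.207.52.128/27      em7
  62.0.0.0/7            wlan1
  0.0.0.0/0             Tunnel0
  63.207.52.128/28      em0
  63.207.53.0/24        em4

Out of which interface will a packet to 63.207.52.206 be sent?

Serial0/1

Routes whose prefix contains 63.207.52.206:
  0.0.0.0/0 (default, matches everything) -> Tunnel0
  62.0.0.0/7 (62.0.0.0 - 63.255.255.255) -> wlan1
  63.192.0.0/12 (63.192.0.0 - 63.207.255.255) -> em6
  63.200.0.0/13 (63.200.0.0 - 63.207.255.255) -> Vlan10
  63.207.48.0/20 (63.207.48.0 - 63.207.63.255) -> Serial0/1
More-specific entries that do NOT match:
  63.207.54.192/28 (63.207.54.192 - 63.207.54.207) does not contain 63.207.52.206
  63.207.52.128/28 (63.207.52.128 - 63.207.52.143) does not contain 63.207.52.206
  63.207.52.224/27 (63.207.52.224 - 63.207.52.255) does not contain 63.207.52.206
  63.207.52.128/27 (63.207.52.128 - 63.207.52.159) does not contain 63.207.52.206
  63.207.60.0/24 (63.207.60.0 - 63.207.60.255) does not contain 63.207.52.206
  63.207.53.0/24 (63.207.53.0 - 63.207.53.255) does not contain 63.207.52.206
Longest matching prefix is /20 -> interface Serial0/1.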